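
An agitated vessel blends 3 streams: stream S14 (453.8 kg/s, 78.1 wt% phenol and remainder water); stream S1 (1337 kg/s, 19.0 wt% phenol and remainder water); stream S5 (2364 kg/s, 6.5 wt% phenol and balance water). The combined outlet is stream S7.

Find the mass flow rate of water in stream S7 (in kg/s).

3393 kg/s

water out = water in = 453.8×0.219 + 1337×0.810 + 2364×0.935 = 3392.7 kg/s.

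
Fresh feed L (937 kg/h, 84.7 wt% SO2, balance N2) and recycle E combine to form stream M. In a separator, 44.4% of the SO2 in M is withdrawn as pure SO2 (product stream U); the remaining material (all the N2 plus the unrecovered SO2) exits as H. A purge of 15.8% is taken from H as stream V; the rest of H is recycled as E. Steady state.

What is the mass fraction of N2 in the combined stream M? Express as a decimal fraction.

0.3781

N2 enters only via L and leaves only via the purge: 937×0.153 = 0.158×(N2 in H), and the separator passes all N2, so N2 in M = N2 in H = 907.35 kg/h.
SO2 in M: m_A = 937×0.847 + (1−0.158)·(1−0.444)·m_A, so m_A = 793.64/0.5318 = 1492.2 kg/h.
M = 1492.2 + 907.35 = 2399.6 kg/h.
N2 fraction in M = 907.35/2399.6 = 0.3781.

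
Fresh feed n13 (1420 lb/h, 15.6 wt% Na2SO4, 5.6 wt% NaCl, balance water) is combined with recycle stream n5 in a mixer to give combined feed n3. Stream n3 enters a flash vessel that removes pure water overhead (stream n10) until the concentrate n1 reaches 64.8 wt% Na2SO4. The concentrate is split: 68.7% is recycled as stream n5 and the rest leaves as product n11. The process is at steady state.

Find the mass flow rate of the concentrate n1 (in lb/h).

1092 lb/h

Overall Na2SO4 balance (none leaves overhead): Na2SO4 in fresh feed = Na2SO4 in product, i.e. 1420×0.156 = (1−0.687)·n1·0.648.
n1 = 221.52/(0.648×0.313) = 1092.2 lb/h.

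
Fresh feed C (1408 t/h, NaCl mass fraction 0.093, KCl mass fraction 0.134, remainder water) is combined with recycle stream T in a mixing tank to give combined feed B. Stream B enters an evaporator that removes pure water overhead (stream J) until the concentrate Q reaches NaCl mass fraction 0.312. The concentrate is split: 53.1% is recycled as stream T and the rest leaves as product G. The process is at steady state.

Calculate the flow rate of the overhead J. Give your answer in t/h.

Overall NaCl balance (none leaves overhead): NaCl in fresh feed = NaCl in product, i.e. 1408×0.093 = (1−0.531)·Q·0.312.
Q = 130.94/(0.312×0.469) = 894.87 t/h.
Recycle T = 0.531×894.87 = 475.17 t/h.
Combined feed B = 1408 + 475.17 = 1883.2 t/h.
Overhead J = B − Q = 1883.2 − 894.87 = 988.31 t/h.

988.3 t/h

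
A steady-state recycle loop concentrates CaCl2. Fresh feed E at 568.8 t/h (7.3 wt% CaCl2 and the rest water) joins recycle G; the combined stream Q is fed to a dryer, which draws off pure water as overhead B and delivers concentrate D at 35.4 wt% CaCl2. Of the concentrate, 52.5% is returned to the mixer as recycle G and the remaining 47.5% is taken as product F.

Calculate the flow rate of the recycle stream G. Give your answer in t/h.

Overall CaCl2 balance (none leaves overhead): CaCl2 in fresh feed = CaCl2 in product, i.e. 568.8×0.073 = (1−0.525)·D·0.354.
D = 41.522/(0.354×0.475) = 246.94 t/h.
Recycle G = 0.525×246.94 = 129.64 t/h.

129.6 t/h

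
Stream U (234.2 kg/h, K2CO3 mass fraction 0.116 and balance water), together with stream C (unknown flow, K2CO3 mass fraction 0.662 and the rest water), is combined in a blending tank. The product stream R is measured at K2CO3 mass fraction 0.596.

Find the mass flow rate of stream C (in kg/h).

Let C be the unknown flow. Total out = 234.2 + C.
K2CO3 balance: 27.167 + 0.662·C = 0.596·(234.2 + C)
(0.662 − 0.596)·C = 0.596×234.2 − 27.167 = 112.42
C = 112.42 / 0.066 = 1703.3 kg/h

1703 kg/h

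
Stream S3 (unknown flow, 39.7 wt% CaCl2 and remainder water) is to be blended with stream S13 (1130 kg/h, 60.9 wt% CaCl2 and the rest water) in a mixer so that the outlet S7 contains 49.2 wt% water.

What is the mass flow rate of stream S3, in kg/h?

Let S3 be the unknown flow. Total out = 1130 + S3.
water balance: 441.83 + 0.603·S3 = 0.492·(1130 + S3)
(0.603 − 0.492)·S3 = 0.492×1130 − 441.83 = 114.13
S3 = 114.13 / 0.111 = 1028.2 kg/h

1028 kg/h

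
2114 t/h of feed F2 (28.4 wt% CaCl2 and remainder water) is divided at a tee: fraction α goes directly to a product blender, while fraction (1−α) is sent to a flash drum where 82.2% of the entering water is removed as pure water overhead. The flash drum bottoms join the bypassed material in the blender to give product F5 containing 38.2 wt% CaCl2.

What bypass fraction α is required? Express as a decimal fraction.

All 2114×0.284 = 600.38 t/h of CaCl2 reaches F5, so F5 = 600.38/0.382 = 1571.7 t/h and vapour = 542.34 t/h.
The evaporator receives (1−α)·2114 of feed at 0.716 water and removes 0.822 of that water:
0.822×0.716×(1−α)×2114 = 542.34
(1−α) = 542.34/1244.2 = 0.4359;  α = 0.5641.

0.564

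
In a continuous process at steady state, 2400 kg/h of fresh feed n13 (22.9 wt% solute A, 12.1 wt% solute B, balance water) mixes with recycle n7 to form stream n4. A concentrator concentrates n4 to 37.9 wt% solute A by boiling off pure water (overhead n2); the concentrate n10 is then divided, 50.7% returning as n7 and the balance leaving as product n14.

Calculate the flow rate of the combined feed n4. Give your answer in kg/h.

Overall solute A balance (none leaves overhead): solute A in fresh feed = solute A in product, i.e. 2400×0.229 = (1−0.507)·n10·0.379.
n10 = 549.6/(0.379×0.493) = 2941.4 kg/h.
Recycle n7 = 0.507×2941.4 = 1491.3 kg/h.
Combined feed n4 = 2400 + 1491.3 = 3891.3 kg/h.

3891 kg/h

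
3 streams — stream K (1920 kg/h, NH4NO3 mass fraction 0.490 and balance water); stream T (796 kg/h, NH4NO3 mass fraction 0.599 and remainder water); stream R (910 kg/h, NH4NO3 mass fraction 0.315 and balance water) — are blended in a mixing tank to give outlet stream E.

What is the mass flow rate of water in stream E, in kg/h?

1922 kg/h

water out = water in = 1920×0.510 + 796×0.401 + 910×0.685 = 1921.7 kg/h.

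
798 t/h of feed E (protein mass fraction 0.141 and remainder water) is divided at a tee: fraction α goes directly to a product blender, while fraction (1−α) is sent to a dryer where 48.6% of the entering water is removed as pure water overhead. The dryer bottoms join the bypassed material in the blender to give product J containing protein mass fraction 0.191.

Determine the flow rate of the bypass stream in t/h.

All 798×0.141 = 112.52 t/h of protein reaches J, so J = 112.52/0.191 = 589.1 t/h and vapour = 208.9 t/h.
The evaporator receives (1−α)·798 of feed at 0.859 water and removes 0.486 of that water:
0.486×0.859×(1−α)×798 = 208.9
(1−α) = 208.9/333.14 = 0.6271;  α = 0.3729.
Bypass flow = 0.3729×798 = 297.61 t/h.

297.6 t/h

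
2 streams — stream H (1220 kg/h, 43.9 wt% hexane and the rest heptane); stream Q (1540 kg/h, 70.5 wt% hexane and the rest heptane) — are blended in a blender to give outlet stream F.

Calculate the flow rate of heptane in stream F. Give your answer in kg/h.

heptane out = heptane in = 1220×0.561 + 1540×0.295 = 1138.7 kg/h.

1139 kg/h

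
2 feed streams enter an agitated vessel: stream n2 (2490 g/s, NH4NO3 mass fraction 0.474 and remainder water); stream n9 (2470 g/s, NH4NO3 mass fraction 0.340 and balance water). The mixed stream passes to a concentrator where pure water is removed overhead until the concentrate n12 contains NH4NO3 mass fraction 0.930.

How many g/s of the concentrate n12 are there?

2172 g/s

NH4NO3 entering = 2490×0.474 + 2470×0.340 = 2020.1 g/s.
All NH4NO3 reports to n12, so n12 = 2020.1/0.930 = 2172.1 g/s.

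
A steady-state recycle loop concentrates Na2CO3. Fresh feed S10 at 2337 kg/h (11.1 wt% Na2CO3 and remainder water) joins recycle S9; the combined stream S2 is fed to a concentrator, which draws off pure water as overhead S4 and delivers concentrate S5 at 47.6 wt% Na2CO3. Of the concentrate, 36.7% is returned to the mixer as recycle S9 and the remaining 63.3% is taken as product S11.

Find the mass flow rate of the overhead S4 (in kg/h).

Overall Na2CO3 balance (none leaves overhead): Na2CO3 in fresh feed = Na2CO3 in product, i.e. 2337×0.111 = (1−0.367)·S5·0.476.
S5 = 259.41/(0.476×0.633) = 860.94 kg/h.
Recycle S9 = 0.367×860.94 = 315.96 kg/h.
Combined feed S2 = 2337 + 315.96 = 2653 kg/h.
Overhead S4 = S2 − S5 = 2653 − 860.94 = 1792 kg/h.

1792 kg/h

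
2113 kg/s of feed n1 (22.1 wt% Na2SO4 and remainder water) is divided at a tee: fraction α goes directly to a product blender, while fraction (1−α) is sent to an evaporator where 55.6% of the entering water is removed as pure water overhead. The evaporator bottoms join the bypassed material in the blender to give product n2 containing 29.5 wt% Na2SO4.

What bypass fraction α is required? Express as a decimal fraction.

All 2113×0.221 = 466.97 kg/s of Na2SO4 reaches n2, so n2 = 466.97/0.295 = 1583 kg/s and vapour = 530.04 kg/s.
The evaporator receives (1−α)·2113 of feed at 0.779 water and removes 0.556 of that water:
0.556×0.779×(1−α)×2113 = 530.04
(1−α) = 530.04/915.19 = 0.5792;  α = 0.4208.

0.421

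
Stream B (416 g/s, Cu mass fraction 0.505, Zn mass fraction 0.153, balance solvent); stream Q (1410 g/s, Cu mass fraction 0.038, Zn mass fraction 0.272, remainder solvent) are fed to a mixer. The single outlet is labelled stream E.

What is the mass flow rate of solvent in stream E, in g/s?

1115 g/s

solvent out = solvent in = 416×0.342 + 1410×0.690 = 1115.2 g/s.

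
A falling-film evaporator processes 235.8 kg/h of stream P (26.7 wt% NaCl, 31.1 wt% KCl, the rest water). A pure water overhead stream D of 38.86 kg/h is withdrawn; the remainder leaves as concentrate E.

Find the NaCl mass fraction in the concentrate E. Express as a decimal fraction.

0.320

NaCl is not removed: 235.8×0.267 = 62.959 kg/h of NaCl enters E.
Concentrate = 235.8 − 38.86 = 196.94 kg/h.
Mass fraction = 62.959/196.94 = 0.320.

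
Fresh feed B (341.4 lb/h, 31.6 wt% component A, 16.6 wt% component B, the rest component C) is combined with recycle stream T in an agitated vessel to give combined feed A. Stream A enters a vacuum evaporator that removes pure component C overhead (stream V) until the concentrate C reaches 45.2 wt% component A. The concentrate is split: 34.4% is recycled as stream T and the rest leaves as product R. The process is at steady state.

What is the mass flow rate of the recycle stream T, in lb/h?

Overall component A balance (none leaves overhead): component A in fresh feed = component A in product, i.e. 341.4×0.316 = (1−0.344)·C·0.452.
C = 107.88/(0.452×0.656) = 363.84 lb/h.
Recycle T = 0.344×363.84 = 125.16 lb/h.

125.2 lb/h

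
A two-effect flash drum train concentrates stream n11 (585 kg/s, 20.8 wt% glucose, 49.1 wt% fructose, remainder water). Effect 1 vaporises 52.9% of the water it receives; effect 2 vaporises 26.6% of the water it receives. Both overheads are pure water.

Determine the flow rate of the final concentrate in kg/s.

469.8 kg/s

water in feed = 585×0.301 = 176.09 kg/s.
After stage 1: water left = (1−0.529)×176.09 = 82.936; stream total = 491.85 kg/s.
After stage 2: water left = (1−0.266)×82.936 = 60.875; final concentrate = 469.79 kg/s.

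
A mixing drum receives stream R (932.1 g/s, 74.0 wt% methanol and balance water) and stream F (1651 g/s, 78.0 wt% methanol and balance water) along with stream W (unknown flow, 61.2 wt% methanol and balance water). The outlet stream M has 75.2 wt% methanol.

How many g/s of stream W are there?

250.3 g/s

Let W be the unknown flow. Total out = 2583.1 + W.
methanol balance: 1977.5 + 0.612·W = 0.752·(2583.1 + W)
(0.612 − 0.752)·W = 0.752×2583.1 − 1977.5 = -35.043
W = -35.043 / -0.140 = 250.31 g/s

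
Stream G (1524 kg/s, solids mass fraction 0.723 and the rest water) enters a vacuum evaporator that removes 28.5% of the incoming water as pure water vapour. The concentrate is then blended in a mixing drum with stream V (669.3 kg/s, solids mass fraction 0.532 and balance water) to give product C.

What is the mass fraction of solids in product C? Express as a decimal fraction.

Vapour removed = 0.285×0.277×1524 = 120.31 kg/s; concentrate = 1403.7 kg/s.
solids reaching the mixer = 1101.9 (from concentrate) + 669.3×0.532 = 1457.9 kg/s.
Product flow = 1403.7 + 669.3 = 2073 kg/s; solids fraction = 0.703.

0.703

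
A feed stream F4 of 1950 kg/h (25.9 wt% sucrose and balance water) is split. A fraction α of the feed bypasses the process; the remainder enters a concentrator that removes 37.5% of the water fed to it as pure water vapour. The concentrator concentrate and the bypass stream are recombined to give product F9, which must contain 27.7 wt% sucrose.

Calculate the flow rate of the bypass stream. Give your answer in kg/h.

1494 kg/h

All 1950×0.259 = 505.05 kg/h of sucrose reaches F9, so F9 = 505.05/0.277 = 1823.3 kg/h and vapour = 126.71 kg/h.
The evaporator receives (1−α)·1950 of feed at 0.741 water and removes 0.375 of that water:
0.375×0.741×(1−α)×1950 = 126.71
(1−α) = 126.71/541.86 = 0.2339;  α = 0.7661.
Bypass flow = 0.7661×1950 = 1494 kg/h.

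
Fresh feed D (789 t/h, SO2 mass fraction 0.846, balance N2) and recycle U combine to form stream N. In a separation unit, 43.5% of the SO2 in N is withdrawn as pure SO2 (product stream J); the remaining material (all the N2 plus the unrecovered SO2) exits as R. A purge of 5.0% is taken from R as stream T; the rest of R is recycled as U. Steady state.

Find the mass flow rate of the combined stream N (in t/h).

N2 enters only via D and leaves only via the purge: 789×0.154 = 0.050×(N2 in R), and the separation unit passes all N2, so N2 in N = N2 in R = 2430.1 t/h.
SO2 in N: m_A = 789×0.846 + (1−0.050)·(1−0.435)·m_A, so m_A = 667.49/0.4633 = 1440.9 t/h.
N = 1440.9 + 2430.1 = 3871 t/h.

3871 t/h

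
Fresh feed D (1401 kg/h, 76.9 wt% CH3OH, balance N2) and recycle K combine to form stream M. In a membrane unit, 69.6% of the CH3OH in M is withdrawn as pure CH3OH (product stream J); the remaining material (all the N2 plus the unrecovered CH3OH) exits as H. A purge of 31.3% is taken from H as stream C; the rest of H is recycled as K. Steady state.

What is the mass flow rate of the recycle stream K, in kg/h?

994.7 kg/h

N2 enters only via D and leaves only via the purge: 1401×0.231 = 0.313×(N2 in H), and the membrane unit passes all N2, so N2 in M = N2 in H = 1034 kg/h.
CH3OH in M: m_A = 1401×0.769 + (1−0.313)·(1−0.696)·m_A, so m_A = 1077.4/0.7912 = 1361.8 kg/h.
H = (1−0.696)×1361.8 + 1034 = 1447.9 kg/h.
Recycle K = (1−0.313)×1447.9 = 994.74 kg/h.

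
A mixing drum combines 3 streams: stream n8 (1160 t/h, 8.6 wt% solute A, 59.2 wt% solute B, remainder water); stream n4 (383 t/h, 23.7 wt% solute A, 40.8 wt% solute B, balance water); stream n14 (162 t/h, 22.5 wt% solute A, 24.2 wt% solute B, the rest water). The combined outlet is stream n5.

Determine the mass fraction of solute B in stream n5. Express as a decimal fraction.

0.5174

Total flow out = 1160 + 383 + 162 = 1705 t/h.
solute B in = 1160×0.592 + 383×0.408 + 162×0.242 = 882.19 t/h.
solute B mass fraction in n5 = 882.19/1705 = 0.5174.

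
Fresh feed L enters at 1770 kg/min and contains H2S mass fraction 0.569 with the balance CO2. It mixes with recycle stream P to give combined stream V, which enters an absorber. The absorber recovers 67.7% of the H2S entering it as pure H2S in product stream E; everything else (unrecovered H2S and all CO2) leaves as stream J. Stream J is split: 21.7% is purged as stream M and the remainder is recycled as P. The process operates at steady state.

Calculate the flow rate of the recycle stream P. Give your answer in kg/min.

CO2 enters only via L and leaves only via the purge: 1770×0.431 = 0.217×(CO2 in J), and the absorber passes all CO2, so CO2 in V = CO2 in J = 3515.5 kg/min.
H2S in V: m_A = 1770×0.569 + (1−0.217)·(1−0.677)·m_A, so m_A = 1007.1/0.7471 = 1348.1 kg/min.
J = (1−0.677)×1348.1 + 3515.5 = 3951 kg/min.
Recycle P = (1−0.217)×3951 = 3093.6 kg/min.

3094 kg/min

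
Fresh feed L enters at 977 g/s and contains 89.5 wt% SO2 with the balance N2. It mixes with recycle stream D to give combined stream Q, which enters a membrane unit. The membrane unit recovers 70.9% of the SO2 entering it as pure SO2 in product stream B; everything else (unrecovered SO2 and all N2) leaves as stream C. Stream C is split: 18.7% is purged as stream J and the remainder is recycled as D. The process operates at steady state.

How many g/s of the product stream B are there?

812.1 g/s

SO2 in Q: m_A = 977×0.895 + (1−0.187)·(1−0.709)·m_A, so m_A = 874.41/0.7634 = 1145.4 g/s.
Product B = 0.709×1145.4 = 812.09 g/s.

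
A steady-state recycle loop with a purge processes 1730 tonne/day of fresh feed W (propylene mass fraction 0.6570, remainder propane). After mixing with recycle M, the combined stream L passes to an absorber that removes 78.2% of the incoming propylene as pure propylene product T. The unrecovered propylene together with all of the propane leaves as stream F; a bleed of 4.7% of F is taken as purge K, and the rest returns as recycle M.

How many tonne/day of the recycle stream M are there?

propane enters only via W and leaves only via the purge: 1730×0.343 = 0.047×(propane in F), and the absorber passes all propane, so propane in L = propane in F = 12625 tonne/day.
propylene in L: m_A = 1730×0.657 + (1−0.047)·(1−0.782)·m_A, so m_A = 1136.6/0.7922 = 1434.7 tonne/day.
F = (1−0.782)×1434.7 + 12625 = 12938 tonne/day.
Recycle M = (1−0.047)×12938 = 12330 tonne/day.

12330 tonne/day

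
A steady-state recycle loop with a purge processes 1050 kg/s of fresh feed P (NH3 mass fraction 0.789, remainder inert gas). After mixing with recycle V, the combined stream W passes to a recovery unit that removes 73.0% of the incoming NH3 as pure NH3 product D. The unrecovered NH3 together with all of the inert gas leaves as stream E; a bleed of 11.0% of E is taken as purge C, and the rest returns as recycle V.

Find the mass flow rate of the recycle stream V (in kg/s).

2055 kg/s

inert gas enters only via P and leaves only via the purge: 1050×0.211 = 0.110×(inert gas in E), and the recovery unit passes all inert gas, so inert gas in W = inert gas in E = 2014.1 kg/s.
NH3 in W: m_A = 1050×0.789 + (1−0.110)·(1−0.730)·m_A, so m_A = 828.45/0.7597 = 1090.5 kg/s.
E = (1−0.730)×1090.5 + 2014.1 = 2308.5 kg/s.
Recycle V = (1−0.110)×2308.5 = 2054.6 kg/s.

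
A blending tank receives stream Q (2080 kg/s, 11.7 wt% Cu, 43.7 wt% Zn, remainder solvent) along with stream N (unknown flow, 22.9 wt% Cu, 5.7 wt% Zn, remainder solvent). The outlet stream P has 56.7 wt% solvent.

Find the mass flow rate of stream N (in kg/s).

Let N be the unknown flow. Total out = 2080 + N.
solvent balance: 927.68 + 0.714·N = 0.567·(2080 + N)
(0.714 − 0.567)·N = 0.567×2080 − 927.68 = 251.68
N = 251.68 / 0.147 = 1712.1 kg/s

1712 kg/s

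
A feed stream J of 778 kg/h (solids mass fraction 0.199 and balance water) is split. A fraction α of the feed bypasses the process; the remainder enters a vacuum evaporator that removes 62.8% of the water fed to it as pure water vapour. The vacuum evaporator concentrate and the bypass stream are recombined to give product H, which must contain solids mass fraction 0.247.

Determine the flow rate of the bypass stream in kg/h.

477.4 kg/h

All 778×0.199 = 154.82 kg/h of solids reaches H, so H = 154.82/0.247 = 626.81 kg/h and vapour = 151.19 kg/h.
The evaporator receives (1−α)·778 of feed at 0.801 water and removes 0.628 of that water:
0.628×0.801×(1−α)×778 = 151.19
(1−α) = 151.19/391.36 = 0.3863;  α = 0.6137.
Bypass flow = 0.6137×778 = 477.44 kg/h.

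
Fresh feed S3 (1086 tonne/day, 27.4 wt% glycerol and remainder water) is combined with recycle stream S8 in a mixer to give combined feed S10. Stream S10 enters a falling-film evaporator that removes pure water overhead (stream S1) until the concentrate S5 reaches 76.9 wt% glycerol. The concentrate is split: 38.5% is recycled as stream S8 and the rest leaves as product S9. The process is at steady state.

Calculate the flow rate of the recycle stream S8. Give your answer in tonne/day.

242.2 tonne/day

Overall glycerol balance (none leaves overhead): glycerol in fresh feed = glycerol in product, i.e. 1086×0.274 = (1−0.385)·S5·0.769.
S5 = 297.56/(0.769×0.615) = 629.19 tonne/day.
Recycle S8 = 0.385×629.19 = 242.24 tonne/day.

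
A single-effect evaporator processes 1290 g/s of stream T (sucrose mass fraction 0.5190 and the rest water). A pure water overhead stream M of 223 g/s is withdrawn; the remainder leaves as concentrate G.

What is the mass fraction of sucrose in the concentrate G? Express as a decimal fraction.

sucrose is not removed: 1290×0.519 = 669.51 g/s of sucrose enters G.
Concentrate = 1290 − 223 = 1067 g/s.
Mass fraction = 669.51/1067 = 0.6275.

0.6275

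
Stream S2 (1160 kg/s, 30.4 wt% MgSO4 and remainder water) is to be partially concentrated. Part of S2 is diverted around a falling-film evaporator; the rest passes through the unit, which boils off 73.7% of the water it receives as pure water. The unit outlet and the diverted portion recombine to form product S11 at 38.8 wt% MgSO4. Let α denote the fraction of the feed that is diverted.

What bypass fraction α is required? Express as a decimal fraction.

0.578

All 1160×0.304 = 352.64 kg/s of MgSO4 reaches S11, so S11 = 352.64/0.388 = 908.87 kg/s and vapour = 251.13 kg/s.
The evaporator receives (1−α)·1160 of feed at 0.696 water and removes 0.737 of that water:
0.737×0.696×(1−α)×1160 = 251.13
(1−α) = 251.13/595.02 = 0.4221;  α = 0.5779.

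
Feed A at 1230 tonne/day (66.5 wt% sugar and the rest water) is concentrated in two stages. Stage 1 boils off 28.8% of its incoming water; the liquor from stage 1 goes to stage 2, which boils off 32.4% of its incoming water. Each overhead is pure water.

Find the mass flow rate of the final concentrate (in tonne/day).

1016 tonne/day

water in feed = 1230×0.335 = 412.05 tonne/day.
After stage 1: water left = (1−0.288)×412.05 = 293.38; stream total = 1111.3 tonne/day.
After stage 2: water left = (1−0.324)×293.38 = 198.32; final concentrate = 1016.3 tonne/day.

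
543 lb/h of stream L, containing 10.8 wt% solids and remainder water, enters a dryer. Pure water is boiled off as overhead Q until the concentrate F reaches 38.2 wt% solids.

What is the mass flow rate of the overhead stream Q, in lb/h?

solids is conserved: 543×0.108 = 58.644 lb/h all reports to the concentrate.
Concentrate = 58.644/(target fraction) = 153.52 lb/h.
Overhead = 543 − 153.52 = 389.48 lb/h.

389.5 lb/h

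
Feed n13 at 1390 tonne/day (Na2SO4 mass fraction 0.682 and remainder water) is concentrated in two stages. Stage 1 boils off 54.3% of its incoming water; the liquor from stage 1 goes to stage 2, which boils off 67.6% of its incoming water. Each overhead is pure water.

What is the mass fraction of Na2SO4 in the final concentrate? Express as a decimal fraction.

water in feed = 1390×0.318 = 442.02 tonne/day.
After stage 1: water left = (1−0.543)×442.02 = 202; stream total = 1150 tonne/day.
After stage 2: water left = (1−0.676)×202 = 65.449; final concentrate = 1013.4 tonne/day.
Na2SO4 fraction = 947.98/1013.4 = 0.935.

0.935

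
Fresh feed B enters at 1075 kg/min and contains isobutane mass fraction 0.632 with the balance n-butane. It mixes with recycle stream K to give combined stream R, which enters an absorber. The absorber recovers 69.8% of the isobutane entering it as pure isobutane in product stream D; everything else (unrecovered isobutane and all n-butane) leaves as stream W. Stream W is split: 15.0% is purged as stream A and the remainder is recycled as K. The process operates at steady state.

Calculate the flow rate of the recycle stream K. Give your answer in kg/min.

2476 kg/min

n-butane enters only via B and leaves only via the purge: 1075×0.368 = 0.150×(n-butane in W), and the absorber passes all n-butane, so n-butane in R = n-butane in W = 2637.3 kg/min.
isobutane in R: m_A = 1075×0.632 + (1−0.150)·(1−0.698)·m_A, so m_A = 679.4/0.7433 = 914.03 kg/min.
W = (1−0.698)×914.03 + 2637.3 = 2913.4 kg/min.
Recycle K = (1−0.150)×2913.4 = 2476.4 kg/min.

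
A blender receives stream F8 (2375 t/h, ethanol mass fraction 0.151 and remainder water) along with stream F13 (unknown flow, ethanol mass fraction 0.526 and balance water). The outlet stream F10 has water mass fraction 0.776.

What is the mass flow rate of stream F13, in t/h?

574.1 t/h

Let F13 be the unknown flow. Total out = 2375 + F13.
water balance: 2016.4 + 0.474·F13 = 0.776·(2375 + F13)
(0.474 − 0.776)·F13 = 0.776×2375 − 2016.4 = -173.38
F13 = -173.38 / -0.302 = 574.09 t/h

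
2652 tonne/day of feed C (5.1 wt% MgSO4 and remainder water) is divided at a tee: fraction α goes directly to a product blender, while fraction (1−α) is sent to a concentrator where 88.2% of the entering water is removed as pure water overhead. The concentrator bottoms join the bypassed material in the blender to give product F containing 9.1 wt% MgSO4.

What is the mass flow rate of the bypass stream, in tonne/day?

All 2652×0.051 = 135.25 tonne/day of MgSO4 reaches F, so F = 135.25/0.091 = 1486.3 tonne/day and vapour = 1165.7 tonne/day.
The evaporator receives (1−α)·2652 of feed at 0.949 water and removes 0.882 of that water:
0.882×0.949×(1−α)×2652 = 1165.7
(1−α) = 1165.7/2219.8 = 0.5252;  α = 0.4748.
Bypass flow = 0.4748×2652 = 1259.3 tonne/day.

1259 tonne/day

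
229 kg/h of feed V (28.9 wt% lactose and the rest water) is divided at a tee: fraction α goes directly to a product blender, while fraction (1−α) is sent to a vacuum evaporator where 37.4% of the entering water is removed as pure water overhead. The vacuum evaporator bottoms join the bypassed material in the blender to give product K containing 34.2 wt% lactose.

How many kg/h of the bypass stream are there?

95.54 kg/h

All 229×0.289 = 66.181 kg/h of lactose reaches K, so K = 66.181/0.342 = 193.51 kg/h and vapour = 35.488 kg/h.
The evaporator receives (1−α)·229 of feed at 0.711 water and removes 0.374 of that water:
0.374×0.711×(1−α)×229 = 35.488
(1−α) = 35.488/60.894 = 0.5828;  α = 0.4172.
Bypass flow = 0.4172×229 = 95.542 kg/h.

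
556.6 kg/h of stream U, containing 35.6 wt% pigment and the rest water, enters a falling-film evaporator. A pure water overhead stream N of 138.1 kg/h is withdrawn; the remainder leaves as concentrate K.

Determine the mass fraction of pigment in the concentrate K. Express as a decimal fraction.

pigment is not removed: 556.6×0.356 = 198.15 kg/h of pigment enters K.
Concentrate = 556.6 − 138.1 = 418.5 kg/h.
Mass fraction = 198.15/418.5 = 0.473.

0.473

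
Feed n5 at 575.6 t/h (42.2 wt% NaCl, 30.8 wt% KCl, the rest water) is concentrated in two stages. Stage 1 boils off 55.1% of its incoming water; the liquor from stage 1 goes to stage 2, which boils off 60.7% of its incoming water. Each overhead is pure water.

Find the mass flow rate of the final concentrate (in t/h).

water in feed = 575.6×0.270 = 155.41 t/h.
After stage 1: water left = (1−0.551)×155.41 = 69.78; stream total = 489.97 t/h.
After stage 2: water left = (1−0.607)×69.78 = 27.424; final concentrate = 447.61 t/h.

447.6 t/h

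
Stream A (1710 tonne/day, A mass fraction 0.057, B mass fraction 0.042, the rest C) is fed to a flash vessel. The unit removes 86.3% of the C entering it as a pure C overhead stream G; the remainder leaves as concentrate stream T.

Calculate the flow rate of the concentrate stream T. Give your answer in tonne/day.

380.4 tonne/day

C entering = 1710×0.901 = 1540.7 tonne/day; overhead removed = 0.863×1540.7 = 1329.6 tonne/day.
Concentrate = 1710 − 1329.6 = 380.37 tonne/day.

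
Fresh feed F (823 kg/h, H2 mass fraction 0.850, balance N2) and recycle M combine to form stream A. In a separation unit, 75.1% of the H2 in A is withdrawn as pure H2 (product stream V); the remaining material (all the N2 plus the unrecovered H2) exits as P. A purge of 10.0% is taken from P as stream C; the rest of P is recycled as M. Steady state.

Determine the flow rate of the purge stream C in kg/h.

145.9 kg/h

N2 enters only via F and leaves only via the purge: 823×0.150 = 0.100×(N2 in P), and the separation unit passes all N2, so N2 in A = N2 in P = 1234.5 kg/h.
H2 in A: m_A = 823×0.850 + (1−0.100)·(1−0.751)·m_A, so m_A = 699.55/0.7759 = 901.6 kg/h.
P = (1−0.751)×901.6 + 1234.5 = 1459 kg/h.
Purge C = 0.100×1459 = 145.9 kg/h.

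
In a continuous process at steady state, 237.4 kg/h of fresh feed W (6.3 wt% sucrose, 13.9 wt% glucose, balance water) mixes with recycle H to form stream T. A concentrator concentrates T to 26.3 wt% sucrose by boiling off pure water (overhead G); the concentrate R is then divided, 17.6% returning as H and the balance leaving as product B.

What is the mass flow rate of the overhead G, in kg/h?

180.5 kg/h

Overall sucrose balance (none leaves overhead): sucrose in fresh feed = sucrose in product, i.e. 237.4×0.063 = (1−0.176)·R·0.263.
R = 14.956/(0.263×0.824) = 69.014 kg/h.
Recycle H = 0.176×69.014 = 12.146 kg/h.
Combined feed T = 237.4 + 12.146 = 249.55 kg/h.
Overhead G = T − R = 249.55 − 69.014 = 180.53 kg/h.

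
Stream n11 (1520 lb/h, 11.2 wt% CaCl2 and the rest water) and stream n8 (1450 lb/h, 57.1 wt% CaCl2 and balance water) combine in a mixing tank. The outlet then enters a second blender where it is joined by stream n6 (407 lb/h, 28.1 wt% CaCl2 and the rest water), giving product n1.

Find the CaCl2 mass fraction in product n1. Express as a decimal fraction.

Overall, product flow = 3377 lb/h.
CaCl2 in = 1520×0.112 + 1450×0.571 + 407×0.281 = 1112.6 lb/h.
CaCl2 fraction in n1 = 0.329.

0.329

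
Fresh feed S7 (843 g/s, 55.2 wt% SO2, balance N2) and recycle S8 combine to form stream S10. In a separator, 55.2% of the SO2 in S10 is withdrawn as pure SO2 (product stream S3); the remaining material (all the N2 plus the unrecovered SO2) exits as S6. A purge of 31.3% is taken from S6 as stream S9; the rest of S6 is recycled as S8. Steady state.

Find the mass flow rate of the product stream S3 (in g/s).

371.1 g/s

SO2 in S10: m_A = 843×0.552 + (1−0.313)·(1−0.552)·m_A, so m_A = 465.34/0.6922 = 672.23 g/s.
Product S3 = 0.552×672.23 = 371.07 g/s.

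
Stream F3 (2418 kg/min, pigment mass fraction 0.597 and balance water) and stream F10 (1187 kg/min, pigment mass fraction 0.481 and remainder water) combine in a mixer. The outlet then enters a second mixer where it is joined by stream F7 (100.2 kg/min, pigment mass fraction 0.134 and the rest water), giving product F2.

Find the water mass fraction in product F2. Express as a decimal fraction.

0.453

Overall, product flow = 3705.2 kg/min.
water in = 2418×0.403 + 1187×0.519 + 100.2×0.866 = 1677.3 kg/min.
water fraction in F2 = 0.453.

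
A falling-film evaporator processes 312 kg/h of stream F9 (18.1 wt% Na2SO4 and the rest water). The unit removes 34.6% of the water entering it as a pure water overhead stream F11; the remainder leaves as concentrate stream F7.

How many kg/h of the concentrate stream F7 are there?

223.6 kg/h

water entering = 312×0.819 = 255.53 kg/h; overhead removed = 0.346×255.53 = 88.413 kg/h.
Concentrate = 312 − 88.413 = 223.59 kg/h.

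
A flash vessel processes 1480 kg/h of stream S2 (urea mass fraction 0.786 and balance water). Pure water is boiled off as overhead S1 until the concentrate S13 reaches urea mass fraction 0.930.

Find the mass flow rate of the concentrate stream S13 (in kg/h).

urea is conserved: 1480×0.786 = 1163.3 kg/h all reports to the concentrate.
Concentrate = 1163.3/(target fraction) = 1250.8 kg/h.

1251 kg/h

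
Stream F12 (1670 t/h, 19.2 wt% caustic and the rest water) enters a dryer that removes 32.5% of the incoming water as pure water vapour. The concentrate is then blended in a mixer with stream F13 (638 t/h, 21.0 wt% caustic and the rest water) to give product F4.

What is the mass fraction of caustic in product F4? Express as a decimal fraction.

Vapour removed = 0.325×0.808×1670 = 438.54 t/h; concentrate = 1231.5 t/h.
caustic reaching the mixer = 320.64 (from concentrate) + 638×0.210 = 454.62 t/h.
Product flow = 1231.5 + 638 = 1869.5 t/h; caustic fraction = 0.243.

0.243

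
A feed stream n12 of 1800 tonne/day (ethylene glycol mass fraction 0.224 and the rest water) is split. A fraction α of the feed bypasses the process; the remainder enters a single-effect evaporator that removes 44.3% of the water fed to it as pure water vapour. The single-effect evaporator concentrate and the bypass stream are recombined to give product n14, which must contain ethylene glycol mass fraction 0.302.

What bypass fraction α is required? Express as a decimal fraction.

0.249

All 1800×0.224 = 403.2 tonne/day of ethylene glycol reaches n14, so n14 = 403.2/0.302 = 1335.1 tonne/day and vapour = 464.9 tonne/day.
The evaporator receives (1−α)·1800 of feed at 0.776 water and removes 0.443 of that water:
0.443×0.776×(1−α)×1800 = 464.9
(1−α) = 464.9/618.78 = 0.7513;  α = 0.2487.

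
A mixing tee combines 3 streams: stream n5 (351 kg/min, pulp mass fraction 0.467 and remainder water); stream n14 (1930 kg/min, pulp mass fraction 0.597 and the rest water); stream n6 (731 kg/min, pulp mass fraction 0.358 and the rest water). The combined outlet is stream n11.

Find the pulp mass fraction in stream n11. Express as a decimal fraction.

0.524

Total flow out = 351 + 1930 + 731 = 3012 kg/min.
pulp in = 351×0.467 + 1930×0.597 + 731×0.358 = 1577.8 kg/min.
pulp mass fraction in n11 = 1577.8/3012 = 0.524.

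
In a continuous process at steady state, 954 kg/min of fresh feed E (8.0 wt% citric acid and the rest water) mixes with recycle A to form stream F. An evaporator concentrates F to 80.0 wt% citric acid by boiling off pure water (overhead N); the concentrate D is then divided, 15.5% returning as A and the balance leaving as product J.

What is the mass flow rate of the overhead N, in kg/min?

Overall citric acid balance (none leaves overhead): citric acid in fresh feed = citric acid in product, i.e. 954×0.080 = (1−0.155)·D·0.800.
D = 76.32/(0.800×0.845) = 112.9 kg/min.
Recycle A = 0.155×112.9 = 17.499 kg/min.
Combined feed F = 954 + 17.499 = 971.5 kg/min.
Overhead N = F − D = 971.5 − 112.9 = 858.6 kg/min.

858.6 kg/min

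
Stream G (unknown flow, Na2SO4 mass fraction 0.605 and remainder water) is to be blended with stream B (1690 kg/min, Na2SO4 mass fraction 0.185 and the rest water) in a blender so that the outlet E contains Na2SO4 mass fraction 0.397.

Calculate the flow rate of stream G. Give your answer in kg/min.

Let G be the unknown flow. Total out = 1690 + G.
Na2SO4 balance: 312.65 + 0.605·G = 0.397·(1690 + G)
(0.605 − 0.397)·G = 0.397×1690 − 312.65 = 358.28
G = 358.28 / 0.208 = 1722.5 kg/min

1723 kg/min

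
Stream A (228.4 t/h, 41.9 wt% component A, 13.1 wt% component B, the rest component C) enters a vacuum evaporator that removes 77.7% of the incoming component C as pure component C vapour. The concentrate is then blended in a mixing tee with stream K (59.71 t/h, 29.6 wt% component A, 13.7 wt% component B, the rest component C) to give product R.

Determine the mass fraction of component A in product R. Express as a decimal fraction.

Vapour removed = 0.777×0.450×228.4 = 79.86 t/h; concentrate = 148.54 t/h.
component A reaching the mixer = 95.7 (from concentrate) + 59.71×0.296 = 113.37 t/h.
Product flow = 148.54 + 59.71 = 208.25 t/h; component A fraction = 0.5444.

0.5444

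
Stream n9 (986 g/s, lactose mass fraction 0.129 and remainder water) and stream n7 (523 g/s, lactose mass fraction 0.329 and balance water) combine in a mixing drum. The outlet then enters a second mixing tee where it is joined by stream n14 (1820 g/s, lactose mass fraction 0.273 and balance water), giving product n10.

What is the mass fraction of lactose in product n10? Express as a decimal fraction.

Overall, product flow = 3329 g/s.
lactose in = 986×0.129 + 523×0.329 + 1820×0.273 = 796.12 g/s.
lactose fraction in n10 = 0.239.

0.239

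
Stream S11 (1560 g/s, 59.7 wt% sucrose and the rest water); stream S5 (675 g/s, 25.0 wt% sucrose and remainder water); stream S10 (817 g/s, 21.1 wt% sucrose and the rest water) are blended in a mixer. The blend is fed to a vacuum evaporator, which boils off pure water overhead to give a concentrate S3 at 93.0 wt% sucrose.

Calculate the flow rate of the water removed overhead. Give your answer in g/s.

sucrose entering = 1560×0.597 + 675×0.250 + 817×0.211 = 1272.5 g/s.
All sucrose reports to S3, so S3 = 1272.5/0.930 = 1368.2 g/s.
Total feed = 3052 g/s; overhead = 3052 − 1368.2 = 1683.8 g/s.

1684 g/s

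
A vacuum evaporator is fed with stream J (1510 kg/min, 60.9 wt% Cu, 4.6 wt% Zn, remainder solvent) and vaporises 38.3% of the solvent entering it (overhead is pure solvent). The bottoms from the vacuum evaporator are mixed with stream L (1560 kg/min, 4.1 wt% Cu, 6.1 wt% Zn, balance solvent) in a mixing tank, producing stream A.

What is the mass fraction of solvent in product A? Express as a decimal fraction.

0.6000

Vapour removed = 0.383×0.345×1510 = 199.52 kg/min; concentrate = 1310.5 kg/min.
solvent reaching the mixer = 321.43 (from concentrate) + 1560×0.898 = 1722.3 kg/min.
Product flow = 1310.5 + 1560 = 2870.5 kg/min; solvent fraction = 0.6000.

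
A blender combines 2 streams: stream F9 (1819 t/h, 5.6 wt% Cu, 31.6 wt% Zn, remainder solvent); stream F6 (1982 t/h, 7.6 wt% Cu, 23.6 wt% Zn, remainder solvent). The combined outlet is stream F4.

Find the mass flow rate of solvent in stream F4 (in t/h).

2506 t/h

solvent out = solvent in = 1819×0.628 + 1982×0.688 = 2505.9 t/h.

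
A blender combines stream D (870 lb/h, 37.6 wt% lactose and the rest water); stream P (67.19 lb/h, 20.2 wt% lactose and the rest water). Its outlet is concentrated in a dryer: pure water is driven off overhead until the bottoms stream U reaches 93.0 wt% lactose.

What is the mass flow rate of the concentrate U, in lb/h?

366.3 lb/h

lactose entering = 870×0.376 + 67.19×0.202 = 340.69 lb/h.
All lactose reports to U, so U = 340.69/0.930 = 366.34 lb/h.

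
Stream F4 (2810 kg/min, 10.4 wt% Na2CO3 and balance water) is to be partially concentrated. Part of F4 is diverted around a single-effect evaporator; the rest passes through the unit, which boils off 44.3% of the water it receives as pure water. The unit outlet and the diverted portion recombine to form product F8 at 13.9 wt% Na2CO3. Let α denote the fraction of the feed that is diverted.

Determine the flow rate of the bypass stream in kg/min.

1027 kg/min

All 2810×0.104 = 292.24 kg/min of Na2CO3 reaches F8, so F8 = 292.24/0.139 = 2102.4 kg/min and vapour = 707.55 kg/min.
The evaporator receives (1−α)·2810 of feed at 0.896 water and removes 0.443 of that water:
0.443×0.896×(1−α)×2810 = 707.55
(1−α) = 707.55/1115.4 = 0.6344;  α = 0.3656.
Bypass flow = 0.3656×2810 = 1027.4 kg/min.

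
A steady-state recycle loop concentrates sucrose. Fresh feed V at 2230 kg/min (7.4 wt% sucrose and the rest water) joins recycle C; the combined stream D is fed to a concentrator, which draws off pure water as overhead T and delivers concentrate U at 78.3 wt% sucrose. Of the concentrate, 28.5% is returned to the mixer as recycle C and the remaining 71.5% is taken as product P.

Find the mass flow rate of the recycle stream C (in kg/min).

84.01 kg/min

Overall sucrose balance (none leaves overhead): sucrose in fresh feed = sucrose in product, i.e. 2230×0.074 = (1−0.285)·U·0.783.
U = 165.02/(0.783×0.715) = 294.76 kg/min.
Recycle C = 0.285×294.76 = 84.007 kg/min.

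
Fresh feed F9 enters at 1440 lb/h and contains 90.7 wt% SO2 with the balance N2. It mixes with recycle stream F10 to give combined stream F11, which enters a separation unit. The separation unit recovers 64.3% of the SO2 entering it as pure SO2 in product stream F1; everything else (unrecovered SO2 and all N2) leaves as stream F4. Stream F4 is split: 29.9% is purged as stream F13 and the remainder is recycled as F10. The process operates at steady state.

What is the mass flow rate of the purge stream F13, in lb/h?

N2 enters only via F9 and leaves only via the purge: 1440×0.093 = 0.299×(N2 in F4), and the separation unit passes all N2, so N2 in F11 = N2 in F4 = 447.89 lb/h.
SO2 in F11: m_A = 1440×0.907 + (1−0.299)·(1−0.643)·m_A, so m_A = 1306.1/0.7497 = 1742 lb/h.
F4 = (1−0.643)×1742 + 447.89 = 1069.8 lb/h.
Purge F13 = 0.299×1069.8 = 319.87 lb/h.

319.9 lb/h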